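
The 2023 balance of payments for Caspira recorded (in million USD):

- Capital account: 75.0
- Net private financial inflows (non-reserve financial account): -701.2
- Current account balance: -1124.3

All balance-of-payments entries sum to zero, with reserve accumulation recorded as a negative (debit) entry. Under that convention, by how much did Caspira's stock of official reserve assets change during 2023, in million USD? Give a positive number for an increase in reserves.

Official reserve transactions balance = -((-1124.3) + 75.0 + (-701.2)) = 1750.5
An accumulation of reserves is recorded as a debit (negative entry), so the change in the stock of reserves is the negative of that balance.
Change in official reserves = -(1750.5) = -1750.5

-1750.5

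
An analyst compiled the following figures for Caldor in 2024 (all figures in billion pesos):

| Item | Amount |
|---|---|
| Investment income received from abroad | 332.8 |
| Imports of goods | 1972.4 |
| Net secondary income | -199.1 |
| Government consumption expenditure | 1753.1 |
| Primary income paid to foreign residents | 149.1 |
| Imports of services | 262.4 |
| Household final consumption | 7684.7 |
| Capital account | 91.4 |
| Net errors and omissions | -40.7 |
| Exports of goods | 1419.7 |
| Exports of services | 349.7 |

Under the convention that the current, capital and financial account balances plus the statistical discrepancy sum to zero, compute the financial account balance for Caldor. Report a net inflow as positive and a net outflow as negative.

Goods balance = 1419.7 - 1972.4 = -552.7
Services balance = 349.7 - 262.4 = 87.3
Trade balance (goods + services) = -552.7 + 87.3 = -465.4
Net primary income = 332.8 - 149.1 = 183.7
Net secondary income = -199.1
Current account = -465.4 + 183.7 + (-199.1) = -480.8
Financial account = -(-480.8 + 91.4 + (-40.7)) = 430.1

430.1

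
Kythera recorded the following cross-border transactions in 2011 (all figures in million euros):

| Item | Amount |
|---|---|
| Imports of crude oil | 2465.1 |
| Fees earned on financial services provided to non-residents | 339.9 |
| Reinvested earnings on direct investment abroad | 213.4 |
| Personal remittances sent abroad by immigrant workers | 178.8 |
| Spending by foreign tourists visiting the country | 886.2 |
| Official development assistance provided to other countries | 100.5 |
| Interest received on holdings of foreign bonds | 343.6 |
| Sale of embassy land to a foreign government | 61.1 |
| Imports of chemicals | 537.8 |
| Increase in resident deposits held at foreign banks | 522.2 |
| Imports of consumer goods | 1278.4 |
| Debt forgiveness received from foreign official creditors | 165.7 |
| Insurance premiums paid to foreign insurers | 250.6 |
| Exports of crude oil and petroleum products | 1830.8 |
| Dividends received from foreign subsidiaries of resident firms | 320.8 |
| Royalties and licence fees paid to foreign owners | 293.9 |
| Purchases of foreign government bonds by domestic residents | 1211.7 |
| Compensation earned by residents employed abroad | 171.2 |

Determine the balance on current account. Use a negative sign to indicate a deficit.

Goods: -1278.4 - 2465.1 - 537.8 + 1830.8 = -2450.5
Services: 339.9 - 293.9 + 886.2 - 250.6 = 681.6
Primary income: 320.8 + 213.4 + 171.2 + 343.6 = 1049.0
Secondary income: -178.8 - 100.5 = -279.3
Current account = (-2450.5) + 681.6 + 1049.0 + (-279.3) = -999.2
(Excluded from the current account — capital account: sale of embassy land to a foreign government 61.1, debt forgiveness received from foreign official creditors 165.7; financial account: increase in resident deposits held at foreign banks 522.2, purchases of foreign government bonds by domestic residents 1211.7.)

-999.2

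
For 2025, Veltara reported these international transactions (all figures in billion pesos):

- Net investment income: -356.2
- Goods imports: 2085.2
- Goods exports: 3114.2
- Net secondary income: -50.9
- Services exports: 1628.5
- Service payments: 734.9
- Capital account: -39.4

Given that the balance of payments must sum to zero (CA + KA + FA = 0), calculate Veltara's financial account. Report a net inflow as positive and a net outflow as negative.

Goods balance = 3114.2 - 2085.2 = 1029.0
Services balance = 1628.5 - 734.9 = 893.6
Trade balance (goods + services) = 1029.0 + 893.6 = 1922.6
Net primary income = -356.2
Net secondary income = -50.9
Current account = 1922.6 + (-356.2) + (-50.9) = 1515.5
Financial account = -(1515.5 + (-39.4)) = -1476.1

-1476.1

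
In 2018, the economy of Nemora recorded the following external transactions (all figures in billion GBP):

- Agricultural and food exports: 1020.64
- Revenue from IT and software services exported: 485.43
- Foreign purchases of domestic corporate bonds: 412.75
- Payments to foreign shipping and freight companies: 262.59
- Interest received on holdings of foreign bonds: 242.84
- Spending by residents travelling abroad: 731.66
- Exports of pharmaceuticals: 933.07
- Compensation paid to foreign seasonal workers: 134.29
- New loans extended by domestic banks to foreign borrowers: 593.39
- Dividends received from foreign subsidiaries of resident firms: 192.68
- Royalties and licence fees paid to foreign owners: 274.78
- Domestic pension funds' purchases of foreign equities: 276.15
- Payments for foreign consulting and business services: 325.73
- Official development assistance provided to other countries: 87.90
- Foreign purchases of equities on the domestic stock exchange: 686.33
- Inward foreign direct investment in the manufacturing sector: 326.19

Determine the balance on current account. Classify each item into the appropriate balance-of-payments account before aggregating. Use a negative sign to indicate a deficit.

Goods: 1020.64 + 933.07 = 1953.71
Services: -731.66 + 485.43 - 262.59 - 325.73 - 274.78 = -1109.33
Primary income: 242.84 + 192.68 - 134.29 = 301.23
Secondary income: -87.90
Current account = 1953.71 + (-1109.33) + 301.23 + (-87.90) = 1057.71
(Excluded from the current account — financial account: foreign purchases of domestic corporate bonds 412.75, new loans extended by domestic banks to foreign borrowers 593.39, domestic pension funds' purchases of foreign equities 276.15, foreign purchases of equities on the domestic stock exchange 686.33, inward foreign direct investment in the manufacturing sector 326.19.)

1057.71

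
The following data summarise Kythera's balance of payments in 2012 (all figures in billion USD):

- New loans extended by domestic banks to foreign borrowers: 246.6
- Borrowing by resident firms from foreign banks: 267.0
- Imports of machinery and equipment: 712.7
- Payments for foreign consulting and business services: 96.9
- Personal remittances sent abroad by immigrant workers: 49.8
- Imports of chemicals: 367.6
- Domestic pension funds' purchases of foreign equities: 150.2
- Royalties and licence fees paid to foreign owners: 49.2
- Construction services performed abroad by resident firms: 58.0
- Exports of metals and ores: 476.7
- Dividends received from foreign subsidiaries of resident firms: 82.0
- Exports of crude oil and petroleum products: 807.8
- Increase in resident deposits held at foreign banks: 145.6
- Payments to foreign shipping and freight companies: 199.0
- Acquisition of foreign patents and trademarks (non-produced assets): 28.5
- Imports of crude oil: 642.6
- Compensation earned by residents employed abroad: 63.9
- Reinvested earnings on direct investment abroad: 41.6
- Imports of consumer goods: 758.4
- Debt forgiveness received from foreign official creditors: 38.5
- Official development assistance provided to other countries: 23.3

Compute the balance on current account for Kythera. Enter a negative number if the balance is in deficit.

-1369.5

Goods: -642.6 - 367.6 - 758.4 + 807.8 - 712.7 + 476.7 = -1196.8
Services: -49.2 - 199.0 - 96.9 + 58.0 = -287.1
Primary income: 63.9 + 82.0 + 41.6 = 187.5
Secondary income: -49.8 - 23.3 = -73.1
Current account = (-1196.8) + (-287.1) + 187.5 + (-73.1) = -1369.5
(Excluded from the current account — financial account: new loans extended by domestic banks to foreign borrowers 246.6, borrowing by resident firms from foreign banks 267.0, domestic pension funds' purchases of foreign equities 150.2, increase in resident deposits held at foreign banks 145.6; capital account: acquisition of foreign patents and trademarks (non-produced assets) 28.5, debt forgiveness received from foreign official creditors 38.5.)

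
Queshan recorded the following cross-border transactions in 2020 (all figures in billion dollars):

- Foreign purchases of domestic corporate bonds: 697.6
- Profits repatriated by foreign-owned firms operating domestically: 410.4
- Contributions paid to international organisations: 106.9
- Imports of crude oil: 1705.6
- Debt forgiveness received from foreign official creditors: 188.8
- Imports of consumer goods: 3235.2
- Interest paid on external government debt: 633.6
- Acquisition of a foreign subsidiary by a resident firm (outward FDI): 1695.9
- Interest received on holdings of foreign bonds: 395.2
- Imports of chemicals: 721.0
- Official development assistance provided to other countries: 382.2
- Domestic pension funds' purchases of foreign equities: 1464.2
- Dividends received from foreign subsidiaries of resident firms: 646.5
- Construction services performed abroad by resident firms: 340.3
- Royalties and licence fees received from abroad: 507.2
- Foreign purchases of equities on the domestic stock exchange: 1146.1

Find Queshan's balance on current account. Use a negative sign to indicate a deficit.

Goods: -1705.6 - 721.0 - 3235.2 = -5661.8
Services: 507.2 + 340.3 = 847.5
Primary income: -410.4 + 395.2 + 646.5 - 633.6 = -2.3
Secondary income: -382.2 - 106.9 = -489.1
Current account = (-5661.8) + 847.5 + (-2.3) + (-489.1) = -5305.7
(Excluded from the current account — financial account: foreign purchases of domestic corporate bonds 697.6, acquisition of a foreign subsidiary by a resident firm (outward FDI) 1695.9, domestic pension funds' purchases of foreign equities 1464.2, foreign purchases of equities on the domestic stock exchange 1146.1; capital account: debt forgiveness received from foreign official creditors 188.8.)

-5305.7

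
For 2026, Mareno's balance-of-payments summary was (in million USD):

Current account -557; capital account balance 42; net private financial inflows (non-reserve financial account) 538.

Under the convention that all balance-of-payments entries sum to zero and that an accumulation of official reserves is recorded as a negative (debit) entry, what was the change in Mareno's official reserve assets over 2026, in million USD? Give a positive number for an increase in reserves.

23

Official reserve transactions balance = -((-557) + 42 + 538) = -23
An accumulation of reserves is recorded as a debit (negative entry), so the change in the stock of reserves is the negative of that balance.
Change in official reserves = -(-23) = 23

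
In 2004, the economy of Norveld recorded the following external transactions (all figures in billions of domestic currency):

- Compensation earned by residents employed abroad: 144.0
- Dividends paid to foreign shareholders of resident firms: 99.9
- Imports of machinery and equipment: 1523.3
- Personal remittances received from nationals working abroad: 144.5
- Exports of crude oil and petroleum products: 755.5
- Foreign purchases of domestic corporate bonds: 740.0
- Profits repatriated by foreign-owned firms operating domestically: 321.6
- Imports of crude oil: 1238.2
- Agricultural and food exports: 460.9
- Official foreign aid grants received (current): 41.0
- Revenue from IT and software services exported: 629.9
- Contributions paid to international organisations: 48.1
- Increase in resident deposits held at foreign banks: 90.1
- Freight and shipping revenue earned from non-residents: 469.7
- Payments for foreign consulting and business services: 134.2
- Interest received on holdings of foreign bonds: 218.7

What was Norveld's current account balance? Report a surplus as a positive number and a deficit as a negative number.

Goods: 460.9 - 1238.2 - 1523.3 + 755.5 = -1545.1
Services: 469.7 - 134.2 + 629.9 = 965.4
Primary income: 218.7 - 321.6 - 99.9 + 144.0 = -58.8
Secondary income: 41.0 - 48.1 + 144.5 = 137.4
Current account = (-1545.1) + 965.4 + (-58.8) + 137.4 = -501.1
(Excluded from the current account — financial account: foreign purchases of domestic corporate bonds 740.0, increase in resident deposits held at foreign banks 90.1.)

-501.1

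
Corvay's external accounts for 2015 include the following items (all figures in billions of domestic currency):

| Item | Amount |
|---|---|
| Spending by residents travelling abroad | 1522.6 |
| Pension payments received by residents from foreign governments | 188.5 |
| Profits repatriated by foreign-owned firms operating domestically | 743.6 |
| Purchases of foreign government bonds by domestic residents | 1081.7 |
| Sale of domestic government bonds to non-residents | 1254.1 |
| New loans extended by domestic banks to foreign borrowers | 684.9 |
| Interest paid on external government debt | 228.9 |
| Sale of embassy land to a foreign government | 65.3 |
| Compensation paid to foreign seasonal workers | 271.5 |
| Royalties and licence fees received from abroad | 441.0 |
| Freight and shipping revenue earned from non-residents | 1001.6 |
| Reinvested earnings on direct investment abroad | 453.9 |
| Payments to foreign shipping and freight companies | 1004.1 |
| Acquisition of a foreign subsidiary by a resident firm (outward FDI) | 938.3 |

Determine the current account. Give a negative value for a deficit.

-1685.7

Services: -1522.6 + 441.0 - 1004.1 + 1001.6 = -1084.1
Primary income: 453.9 - 228.9 - 743.6 - 271.5 = -790.1
Secondary income: 188.5
Current account = (-1084.1) + (-790.1) + 188.5 = -1685.7
(Excluded from the current account — financial account: purchases of foreign government bonds by domestic residents 1081.7, sale of domestic government bonds to non-residents 1254.1, new loans extended by domestic banks to foreign borrowers 684.9, acquisition of a foreign subsidiary by a resident firm (outward FDI) 938.3; capital account: sale of embassy land to a foreign government 65.3.)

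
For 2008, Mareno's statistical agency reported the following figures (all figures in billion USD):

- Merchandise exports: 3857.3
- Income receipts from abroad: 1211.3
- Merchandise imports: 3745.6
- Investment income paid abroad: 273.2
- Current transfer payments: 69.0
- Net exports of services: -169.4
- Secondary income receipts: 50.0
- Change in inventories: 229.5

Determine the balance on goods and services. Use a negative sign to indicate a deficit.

Goods balance = 3857.3 - 3745.6 = 111.7
Services balance = -169.4
Trade balance (goods + services) = 111.7 + (-169.4) = -57.7

-57.7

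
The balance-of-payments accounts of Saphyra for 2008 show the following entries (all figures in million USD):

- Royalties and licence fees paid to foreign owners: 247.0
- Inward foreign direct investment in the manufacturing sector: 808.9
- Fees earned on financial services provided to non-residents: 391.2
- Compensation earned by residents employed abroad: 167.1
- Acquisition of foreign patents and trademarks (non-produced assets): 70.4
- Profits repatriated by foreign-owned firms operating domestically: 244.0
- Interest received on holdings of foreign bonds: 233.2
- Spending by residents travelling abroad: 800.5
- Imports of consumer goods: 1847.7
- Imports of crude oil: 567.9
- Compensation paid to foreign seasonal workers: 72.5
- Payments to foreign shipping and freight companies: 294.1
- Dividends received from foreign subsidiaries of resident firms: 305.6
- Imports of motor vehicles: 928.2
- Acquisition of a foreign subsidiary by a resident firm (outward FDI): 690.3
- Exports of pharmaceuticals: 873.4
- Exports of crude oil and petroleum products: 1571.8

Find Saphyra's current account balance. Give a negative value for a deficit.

Goods: 1571.8 - 567.9 - 1847.7 - 928.2 + 873.4 = -898.6
Services: -247.0 + 391.2 - 800.5 - 294.1 = -950.4
Primary income: -244.0 + 167.1 + 305.6 + 233.2 - 72.5 = 389.4
Current account = (-898.6) + (-950.4) + 389.4 = -1459.6
(Excluded from the current account — financial account: inward foreign direct investment in the manufacturing sector 808.9, acquisition of a foreign subsidiary by a resident firm (outward FDI) 690.3; capital account: acquisition of foreign patents and trademarks (non-produced assets) 70.4.)

-1459.6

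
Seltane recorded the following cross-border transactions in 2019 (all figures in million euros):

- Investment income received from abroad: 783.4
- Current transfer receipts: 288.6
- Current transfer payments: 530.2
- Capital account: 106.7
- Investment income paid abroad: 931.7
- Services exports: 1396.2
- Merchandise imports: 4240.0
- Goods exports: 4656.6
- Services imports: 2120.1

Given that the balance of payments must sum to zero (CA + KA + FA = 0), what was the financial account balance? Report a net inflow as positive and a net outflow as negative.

Goods balance = 4656.6 - 4240.0 = 416.6
Services balance = 1396.2 - 2120.1 = -723.9
Trade balance (goods + services) = 416.6 + (-723.9) = -307.3
Net primary income = 783.4 - 931.7 = -148.3
Net secondary income = 288.6 - 530.2 = -241.6
Current account = -307.3 + (-148.3) + (-241.6) = -697.2
Financial account = -(-697.2 + 106.7) = 590.5

590.5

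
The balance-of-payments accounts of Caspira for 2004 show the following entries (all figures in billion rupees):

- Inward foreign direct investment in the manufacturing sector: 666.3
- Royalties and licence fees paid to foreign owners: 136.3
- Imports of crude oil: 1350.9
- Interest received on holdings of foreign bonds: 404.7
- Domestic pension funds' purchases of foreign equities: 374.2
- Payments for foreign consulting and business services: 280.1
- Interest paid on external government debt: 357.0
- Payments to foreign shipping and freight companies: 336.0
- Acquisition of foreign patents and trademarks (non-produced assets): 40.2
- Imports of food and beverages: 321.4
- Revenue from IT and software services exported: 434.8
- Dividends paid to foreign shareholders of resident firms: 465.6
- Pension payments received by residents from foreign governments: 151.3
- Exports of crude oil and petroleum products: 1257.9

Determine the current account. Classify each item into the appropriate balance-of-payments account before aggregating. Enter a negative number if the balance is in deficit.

Goods: 1257.9 - 321.4 - 1350.9 = -414.4
Services: -336.0 - 280.1 - 136.3 + 434.8 = -317.6
Primary income: -357.0 + 404.7 - 465.6 = -417.9
Secondary income: 151.3
Current account = (-414.4) + (-317.6) + (-417.9) + 151.3 = -998.6
(Excluded from the current account — financial account: inward foreign direct investment in the manufacturing sector 666.3, domestic pension funds' purchases of foreign equities 374.2; capital account: acquisition of foreign patents and trademarks (non-produced assets) 40.2.)

-998.6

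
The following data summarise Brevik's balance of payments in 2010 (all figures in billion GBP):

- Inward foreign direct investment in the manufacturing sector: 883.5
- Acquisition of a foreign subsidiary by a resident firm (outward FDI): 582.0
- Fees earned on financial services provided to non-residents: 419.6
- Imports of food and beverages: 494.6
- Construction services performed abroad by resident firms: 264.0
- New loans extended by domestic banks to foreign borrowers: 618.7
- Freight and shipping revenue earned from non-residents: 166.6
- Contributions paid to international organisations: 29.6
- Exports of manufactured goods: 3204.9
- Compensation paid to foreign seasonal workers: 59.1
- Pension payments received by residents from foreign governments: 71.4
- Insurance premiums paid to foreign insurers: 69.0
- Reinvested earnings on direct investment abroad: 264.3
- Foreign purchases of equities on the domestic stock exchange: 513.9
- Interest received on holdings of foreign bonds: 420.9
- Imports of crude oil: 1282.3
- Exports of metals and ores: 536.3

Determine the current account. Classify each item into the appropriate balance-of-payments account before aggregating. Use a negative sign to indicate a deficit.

Goods: -494.6 + 3204.9 + 536.3 - 1282.3 = 1964.3
Services: 166.6 + 264.0 - 69.0 + 419.6 = 781.2
Primary income: -59.1 + 264.3 + 420.9 = 626.1
Secondary income: 71.4 - 29.6 = 41.8
Current account = 1964.3 + 781.2 + 626.1 + 41.8 = 3413.4
(Excluded from the current account — financial account: inward foreign direct investment in the manufacturing sector 883.5, acquisition of a foreign subsidiary by a resident firm (outward FDI) 582.0, new loans extended by domestic banks to foreign borrowers 618.7, foreign purchases of equities on the domestic stock exchange 513.9.)

3413.4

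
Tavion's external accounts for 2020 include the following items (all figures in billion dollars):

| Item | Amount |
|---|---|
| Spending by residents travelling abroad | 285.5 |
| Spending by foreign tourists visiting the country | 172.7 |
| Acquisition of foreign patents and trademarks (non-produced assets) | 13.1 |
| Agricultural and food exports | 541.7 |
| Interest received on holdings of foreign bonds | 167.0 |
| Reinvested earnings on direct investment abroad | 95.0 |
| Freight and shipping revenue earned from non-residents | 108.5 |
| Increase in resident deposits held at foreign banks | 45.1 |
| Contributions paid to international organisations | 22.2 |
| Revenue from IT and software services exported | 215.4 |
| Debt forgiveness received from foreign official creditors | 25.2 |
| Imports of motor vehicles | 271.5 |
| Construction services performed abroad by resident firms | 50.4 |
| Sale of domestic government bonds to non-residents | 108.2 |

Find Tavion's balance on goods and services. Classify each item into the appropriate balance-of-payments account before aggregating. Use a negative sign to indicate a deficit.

Goods: 541.7 - 271.5 = 270.2
Services: 215.4 - 285.5 + 50.4 + 108.5 + 172.7 = 261.5
Trade balance = 270.2 + 261.5 = 531.7
(Excluded from the trade balance — capital account: acquisition of foreign patents and trademarks (non-produced assets) 13.1, debt forgiveness received from foreign official creditors 25.2; primary income: interest received on holdings of foreign bonds 167.0, reinvested earnings on direct investment abroad 95.0; financial account: increase in resident deposits held at foreign banks 45.1, sale of domestic government bonds to non-residents 108.2; secondary income: contributions paid to international organisations 22.2.)

531.7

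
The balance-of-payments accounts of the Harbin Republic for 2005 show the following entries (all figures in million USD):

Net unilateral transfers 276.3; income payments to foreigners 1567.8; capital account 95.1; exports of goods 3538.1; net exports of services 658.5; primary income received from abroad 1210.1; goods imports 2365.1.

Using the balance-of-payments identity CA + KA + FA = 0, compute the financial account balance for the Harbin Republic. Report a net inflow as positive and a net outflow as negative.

-1845.2

Goods balance = 3538.1 - 2365.1 = 1173.0
Services balance = 658.5
Trade balance (goods + services) = 1173.0 + 658.5 = 1831.5
Net primary income = 1210.1 - 1567.8 = -357.7
Net secondary income = 276.3
Current account = 1831.5 + (-357.7) + 276.3 = 1750.1
Financial account = -(1750.1 + 95.1) = -1845.2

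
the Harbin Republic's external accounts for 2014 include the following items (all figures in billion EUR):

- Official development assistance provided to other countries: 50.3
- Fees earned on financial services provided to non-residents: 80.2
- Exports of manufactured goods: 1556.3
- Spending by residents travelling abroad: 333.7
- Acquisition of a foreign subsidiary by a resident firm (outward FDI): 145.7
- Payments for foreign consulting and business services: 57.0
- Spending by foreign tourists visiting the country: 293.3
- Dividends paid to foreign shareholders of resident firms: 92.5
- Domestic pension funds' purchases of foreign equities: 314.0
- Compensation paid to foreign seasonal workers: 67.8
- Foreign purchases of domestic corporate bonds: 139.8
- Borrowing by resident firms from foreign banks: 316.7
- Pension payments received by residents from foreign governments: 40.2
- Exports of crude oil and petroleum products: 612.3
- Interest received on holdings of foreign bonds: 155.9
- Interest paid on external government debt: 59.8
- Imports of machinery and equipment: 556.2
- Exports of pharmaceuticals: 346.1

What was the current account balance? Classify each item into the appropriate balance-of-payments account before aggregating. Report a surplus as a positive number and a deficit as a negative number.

Goods: 346.1 + 612.3 - 556.2 + 1556.3 = 1958.5
Services: -333.7 - 57.0 + 293.3 + 80.2 = -17.2
Primary income: 155.9 - 92.5 - 59.8 - 67.8 = -64.2
Secondary income: 40.2 - 50.3 = -10.1
Current account = 1958.5 + (-17.2) + (-64.2) + (-10.1) = 1867.0
(Excluded from the current account — financial account: acquisition of a foreign subsidiary by a resident firm (outward FDI) 145.7, domestic pension funds' purchases of foreign equities 314.0, foreign purchases of domestic corporate bonds 139.8, borrowing by resident firms from foreign banks 316.7.)

1867.0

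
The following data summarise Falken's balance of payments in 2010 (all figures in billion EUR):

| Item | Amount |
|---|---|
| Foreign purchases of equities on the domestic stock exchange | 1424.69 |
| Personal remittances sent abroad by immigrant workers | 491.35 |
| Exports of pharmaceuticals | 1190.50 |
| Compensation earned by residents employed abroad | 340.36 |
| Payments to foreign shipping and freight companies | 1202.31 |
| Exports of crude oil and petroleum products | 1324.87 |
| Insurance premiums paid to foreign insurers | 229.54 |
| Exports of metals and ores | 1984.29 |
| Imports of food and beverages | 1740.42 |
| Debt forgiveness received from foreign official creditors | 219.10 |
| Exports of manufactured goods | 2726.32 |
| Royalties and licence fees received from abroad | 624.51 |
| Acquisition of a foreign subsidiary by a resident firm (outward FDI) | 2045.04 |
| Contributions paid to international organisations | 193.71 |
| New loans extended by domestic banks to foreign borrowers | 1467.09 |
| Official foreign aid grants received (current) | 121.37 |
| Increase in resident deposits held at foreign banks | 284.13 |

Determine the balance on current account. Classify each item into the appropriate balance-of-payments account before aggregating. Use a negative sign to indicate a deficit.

4454.89

Goods: -1740.42 + 1984.29 + 1190.50 + 2726.32 + 1324.87 = 5485.56
Services: -229.54 + 624.51 - 1202.31 = -807.34
Primary income: 340.36
Secondary income: -193.71 - 491.35 + 121.37 = -563.69
Current account = 5485.56 + (-807.34) + 340.36 + (-563.69) = 4454.89
(Excluded from the current account — financial account: foreign purchases of equities on the domestic stock exchange 1424.69, acquisition of a foreign subsidiary by a resident firm (outward FDI) 2045.04, new loans extended by domestic banks to foreign borrowers 1467.09, increase in resident deposits held at foreign banks 284.13; capital account: debt forgiveness received from foreign official creditors 219.10.)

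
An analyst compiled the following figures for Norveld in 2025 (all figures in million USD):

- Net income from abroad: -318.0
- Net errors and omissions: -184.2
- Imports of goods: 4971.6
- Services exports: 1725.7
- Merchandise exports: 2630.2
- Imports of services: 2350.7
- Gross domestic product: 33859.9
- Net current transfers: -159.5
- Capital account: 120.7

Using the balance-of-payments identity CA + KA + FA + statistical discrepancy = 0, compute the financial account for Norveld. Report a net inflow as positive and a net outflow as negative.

3507.4

Goods balance = 2630.2 - 4971.6 = -2341.4
Services balance = 1725.7 - 2350.7 = -625.0
Trade balance (goods + services) = -2341.4 + (-625.0) = -2966.4
Net primary income = -318.0
Net secondary income = -159.5
Current account = -2966.4 + (-318.0) + (-159.5) = -3443.9
Financial account = -(-3443.9 + 120.7 + (-184.2)) = 3507.4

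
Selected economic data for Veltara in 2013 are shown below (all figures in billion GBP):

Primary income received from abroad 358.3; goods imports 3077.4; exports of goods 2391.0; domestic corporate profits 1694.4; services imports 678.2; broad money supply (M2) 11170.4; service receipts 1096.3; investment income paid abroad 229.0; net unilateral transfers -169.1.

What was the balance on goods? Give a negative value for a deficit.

Goods balance = 2391.0 - 3077.4 = -686.4

-686.4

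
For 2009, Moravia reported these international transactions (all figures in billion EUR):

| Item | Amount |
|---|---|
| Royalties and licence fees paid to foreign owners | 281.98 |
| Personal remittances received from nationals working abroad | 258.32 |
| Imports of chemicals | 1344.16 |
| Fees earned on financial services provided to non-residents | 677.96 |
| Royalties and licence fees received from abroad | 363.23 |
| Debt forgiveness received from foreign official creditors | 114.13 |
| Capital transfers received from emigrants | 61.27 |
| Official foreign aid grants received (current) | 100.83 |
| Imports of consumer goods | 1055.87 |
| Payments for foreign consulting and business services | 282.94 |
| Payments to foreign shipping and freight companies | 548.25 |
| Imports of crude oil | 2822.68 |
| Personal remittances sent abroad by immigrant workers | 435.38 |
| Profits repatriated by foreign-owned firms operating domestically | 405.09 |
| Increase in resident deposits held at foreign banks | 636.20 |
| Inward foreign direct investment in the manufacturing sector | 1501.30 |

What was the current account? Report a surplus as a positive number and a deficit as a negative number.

Goods: -2822.68 - 1055.87 - 1344.16 = -5222.71
Services: -281.98 + 677.96 - 548.25 + 363.23 - 282.94 = -71.98
Primary income: -405.09
Secondary income: 258.32 + 100.83 - 435.38 = -76.23
Current account = (-5222.71) + (-71.98) + (-405.09) + (-76.23) = -5776.01
(Excluded from the current account — capital account: debt forgiveness received from foreign official creditors 114.13, capital transfers received from emigrants 61.27; financial account: increase in resident deposits held at foreign banks 636.20, inward foreign direct investment in the manufacturing sector 1501.30.)

-5776.01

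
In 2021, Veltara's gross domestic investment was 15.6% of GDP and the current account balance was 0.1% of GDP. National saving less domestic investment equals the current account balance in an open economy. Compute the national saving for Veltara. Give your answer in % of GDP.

S = I + CA = 15.6 + 0.1 = 15.7

15.7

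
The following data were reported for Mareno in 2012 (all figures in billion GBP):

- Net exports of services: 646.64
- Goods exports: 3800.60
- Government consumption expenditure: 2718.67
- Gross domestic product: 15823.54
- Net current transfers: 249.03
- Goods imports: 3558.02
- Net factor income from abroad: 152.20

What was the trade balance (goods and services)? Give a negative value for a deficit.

Goods balance = 3800.60 - 3558.02 = 242.58
Services balance = 646.64
Trade balance (goods + services) = 242.58 + 646.64 = 889.22

889.22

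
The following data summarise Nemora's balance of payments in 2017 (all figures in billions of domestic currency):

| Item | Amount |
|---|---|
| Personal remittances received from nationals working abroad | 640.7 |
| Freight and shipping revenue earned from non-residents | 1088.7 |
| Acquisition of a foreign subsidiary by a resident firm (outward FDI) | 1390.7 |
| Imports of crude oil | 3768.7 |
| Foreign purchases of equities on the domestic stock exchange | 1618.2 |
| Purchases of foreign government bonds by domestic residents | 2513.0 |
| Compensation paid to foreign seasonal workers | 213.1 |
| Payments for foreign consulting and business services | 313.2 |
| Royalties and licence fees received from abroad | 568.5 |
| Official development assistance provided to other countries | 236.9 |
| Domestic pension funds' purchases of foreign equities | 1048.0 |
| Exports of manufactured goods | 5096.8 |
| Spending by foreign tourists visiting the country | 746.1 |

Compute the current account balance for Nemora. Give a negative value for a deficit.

Goods: -3768.7 + 5096.8 = 1328.1
Services: 746.1 + 1088.7 + 568.5 - 313.2 = 2090.1
Primary income: -213.1
Secondary income: -236.9 + 640.7 = 403.8
Current account = 1328.1 + 2090.1 + (-213.1) + 403.8 = 3608.9
(Excluded from the current account — financial account: acquisition of a foreign subsidiary by a resident firm (outward FDI) 1390.7, foreign purchases of equities on the domestic stock exchange 1618.2, purchases of foreign government bonds by domestic residents 2513.0, domestic pension funds' purchases of foreign equities 1048.0.)

3608.9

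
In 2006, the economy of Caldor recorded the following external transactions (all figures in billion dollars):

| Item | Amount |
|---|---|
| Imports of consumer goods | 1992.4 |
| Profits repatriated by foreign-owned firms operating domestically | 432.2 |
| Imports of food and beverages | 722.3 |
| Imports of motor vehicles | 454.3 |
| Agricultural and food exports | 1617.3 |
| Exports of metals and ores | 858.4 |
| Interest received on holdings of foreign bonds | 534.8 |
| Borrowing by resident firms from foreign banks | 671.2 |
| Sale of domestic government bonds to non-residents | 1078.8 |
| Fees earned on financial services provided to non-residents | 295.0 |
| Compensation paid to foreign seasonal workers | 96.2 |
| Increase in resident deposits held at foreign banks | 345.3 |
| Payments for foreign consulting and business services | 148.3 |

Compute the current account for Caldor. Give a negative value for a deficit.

-540.2

Goods: -722.3 - 1992.4 + 858.4 - 454.3 + 1617.3 = -693.3
Services: 295.0 - 148.3 = 146.7
Primary income: 534.8 - 96.2 - 432.2 = 6.4
Current account = (-693.3) + 146.7 + 6.4 = -540.2
(Excluded from the current account — financial account: borrowing by resident firms from foreign banks 671.2, sale of domestic government bonds to non-residents 1078.8, increase in resident deposits held at foreign banks 345.3.)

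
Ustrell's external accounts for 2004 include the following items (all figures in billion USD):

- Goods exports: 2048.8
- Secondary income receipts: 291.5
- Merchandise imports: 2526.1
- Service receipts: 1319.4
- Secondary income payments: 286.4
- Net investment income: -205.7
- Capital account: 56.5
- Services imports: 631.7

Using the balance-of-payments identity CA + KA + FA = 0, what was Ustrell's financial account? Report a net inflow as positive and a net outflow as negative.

Goods balance = 2048.8 - 2526.1 = -477.3
Services balance = 1319.4 - 631.7 = 687.7
Trade balance (goods + services) = -477.3 + 687.7 = 210.4
Net primary income = -205.7
Net secondary income = 291.5 - 286.4 = 5.1
Current account = 210.4 + (-205.7) + 5.1 = 9.8
Financial account = -(9.8 + 56.5) = -66.3

-66.3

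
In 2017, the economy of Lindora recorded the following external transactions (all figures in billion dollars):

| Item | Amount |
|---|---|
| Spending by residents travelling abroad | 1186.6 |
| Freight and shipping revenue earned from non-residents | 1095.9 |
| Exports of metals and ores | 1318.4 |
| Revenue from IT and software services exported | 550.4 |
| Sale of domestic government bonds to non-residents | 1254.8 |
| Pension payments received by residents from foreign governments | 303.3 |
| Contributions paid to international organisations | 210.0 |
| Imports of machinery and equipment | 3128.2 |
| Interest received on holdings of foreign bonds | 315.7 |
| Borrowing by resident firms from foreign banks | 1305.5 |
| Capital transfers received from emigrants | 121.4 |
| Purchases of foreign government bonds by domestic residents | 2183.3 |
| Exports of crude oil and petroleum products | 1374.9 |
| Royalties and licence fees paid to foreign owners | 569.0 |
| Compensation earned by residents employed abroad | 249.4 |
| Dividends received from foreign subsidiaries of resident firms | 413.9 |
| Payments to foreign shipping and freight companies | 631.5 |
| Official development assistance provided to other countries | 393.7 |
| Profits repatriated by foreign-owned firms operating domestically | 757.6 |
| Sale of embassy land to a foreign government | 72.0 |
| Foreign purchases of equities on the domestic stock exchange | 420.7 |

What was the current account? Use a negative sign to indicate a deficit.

-1254.7

Goods: 1318.4 + 1374.9 - 3128.2 = -434.9
Services: 550.4 - 1186.6 - 631.5 + 1095.9 - 569.0 = -740.8
Primary income: 315.7 - 757.6 + 249.4 + 413.9 = 221.4
Secondary income: -393.7 + 303.3 - 210.0 = -300.4
Current account = (-434.9) + (-740.8) + 221.4 + (-300.4) = -1254.7
(Excluded from the current account — financial account: sale of domestic government bonds to non-residents 1254.8, borrowing by resident firms from foreign banks 1305.5, purchases of foreign government bonds by domestic residents 2183.3, foreign purchases of equities on the domestic stock exchange 420.7; capital account: capital transfers received from emigrants 121.4, sale of embassy land to a foreign government 72.0.)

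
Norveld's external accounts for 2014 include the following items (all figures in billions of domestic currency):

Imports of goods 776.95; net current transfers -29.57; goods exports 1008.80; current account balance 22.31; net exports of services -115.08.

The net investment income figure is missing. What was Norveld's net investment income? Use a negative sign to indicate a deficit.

Current account = goods balance + services balance + net primary income + net secondary income
Sum of the known components = 87.20
Net investment income = CA - (known components) = 22.31 - 87.20 = -64.89

-64.89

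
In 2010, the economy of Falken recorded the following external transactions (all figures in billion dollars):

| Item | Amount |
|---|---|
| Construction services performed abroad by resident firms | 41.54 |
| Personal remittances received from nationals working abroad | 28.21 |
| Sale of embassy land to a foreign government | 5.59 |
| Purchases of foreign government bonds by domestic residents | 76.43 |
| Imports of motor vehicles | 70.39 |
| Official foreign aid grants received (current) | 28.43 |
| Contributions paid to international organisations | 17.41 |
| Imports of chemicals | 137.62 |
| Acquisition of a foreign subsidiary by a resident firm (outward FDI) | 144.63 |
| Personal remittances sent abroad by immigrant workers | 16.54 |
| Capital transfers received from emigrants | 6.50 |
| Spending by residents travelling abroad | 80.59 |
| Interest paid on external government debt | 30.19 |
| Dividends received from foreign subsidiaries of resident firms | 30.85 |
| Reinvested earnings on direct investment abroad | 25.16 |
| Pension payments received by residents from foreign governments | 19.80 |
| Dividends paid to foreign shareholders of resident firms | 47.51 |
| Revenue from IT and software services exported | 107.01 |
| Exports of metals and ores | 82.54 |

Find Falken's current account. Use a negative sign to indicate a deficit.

-36.71

Goods: -137.62 - 70.39 + 82.54 = -125.47
Services: 107.01 - 80.59 + 41.54 = 67.96
Primary income: 25.16 - 47.51 - 30.19 + 30.85 = -21.69
Secondary income: 19.80 + 28.43 - 17.41 - 16.54 + 28.21 = 42.49
Current account = (-125.47) + 67.96 + (-21.69) + 42.49 = -36.71
(Excluded from the current account — capital account: sale of embassy land to a foreign government 5.59, capital transfers received from emigrants 6.50; financial account: purchases of foreign government bonds by domestic residents 76.43, acquisition of a foreign subsidiary by a resident firm (outward FDI) 144.63.)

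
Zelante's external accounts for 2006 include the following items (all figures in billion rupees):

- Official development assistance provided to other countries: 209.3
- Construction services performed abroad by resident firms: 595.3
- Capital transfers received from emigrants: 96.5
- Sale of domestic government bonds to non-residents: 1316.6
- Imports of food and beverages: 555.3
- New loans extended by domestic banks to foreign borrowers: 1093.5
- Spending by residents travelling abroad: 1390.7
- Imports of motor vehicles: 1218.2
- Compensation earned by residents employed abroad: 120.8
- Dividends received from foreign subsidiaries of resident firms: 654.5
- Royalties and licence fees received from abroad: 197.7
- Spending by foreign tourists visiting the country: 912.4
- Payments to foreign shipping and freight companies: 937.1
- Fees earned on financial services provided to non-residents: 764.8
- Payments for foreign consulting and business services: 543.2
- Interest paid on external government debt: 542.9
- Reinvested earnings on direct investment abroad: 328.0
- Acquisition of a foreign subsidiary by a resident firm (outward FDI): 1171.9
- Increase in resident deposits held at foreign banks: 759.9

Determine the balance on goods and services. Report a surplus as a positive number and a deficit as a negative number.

Goods: -1218.2 - 555.3 = -1773.5
Services: -543.2 + 764.8 + 595.3 - 1390.7 + 197.7 + 912.4 - 937.1 = -400.8
Trade balance = -1773.5 + (-400.8) = -2174.3
(Excluded from the trade balance — secondary income: official development assistance provided to other countries 209.3; capital account: capital transfers received from emigrants 96.5; financial account: sale of domestic government bonds to non-residents 1316.6, new loans extended by domestic banks to foreign borrowers 1093.5, acquisition of a foreign subsidiary by a resident firm (outward FDI) 1171.9, increase in resident deposits held at foreign banks 759.9; primary income: compensation earned by residents employed abroad 120.8, dividends received from foreign subsidiaries of resident firms 654.5, interest paid on external government debt 542.9, reinvested earnings on direct investment abroad 328.0.)

-2174.3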